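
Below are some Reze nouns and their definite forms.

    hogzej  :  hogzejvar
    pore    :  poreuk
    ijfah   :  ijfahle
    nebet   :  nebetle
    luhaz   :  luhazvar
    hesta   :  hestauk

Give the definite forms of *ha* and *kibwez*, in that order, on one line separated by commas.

The pattern is voicing of the final sound: -le when the stem ends in a voiceless consonant (*ijfah*, *nebet*); -var when the stem ends in a voiced consonant (*hogzej*, *luhaz*); -uk when the stem ends in a vowel (*pore*, *hesta*).
The final sound of *ha* is /a/, which is a vowel, so the suffix is -uk, giving *hauk*.
*kibwez*: final sound = /z/, a voiced consonant → -var → *kibwezvar*.

hauk, kibwezvar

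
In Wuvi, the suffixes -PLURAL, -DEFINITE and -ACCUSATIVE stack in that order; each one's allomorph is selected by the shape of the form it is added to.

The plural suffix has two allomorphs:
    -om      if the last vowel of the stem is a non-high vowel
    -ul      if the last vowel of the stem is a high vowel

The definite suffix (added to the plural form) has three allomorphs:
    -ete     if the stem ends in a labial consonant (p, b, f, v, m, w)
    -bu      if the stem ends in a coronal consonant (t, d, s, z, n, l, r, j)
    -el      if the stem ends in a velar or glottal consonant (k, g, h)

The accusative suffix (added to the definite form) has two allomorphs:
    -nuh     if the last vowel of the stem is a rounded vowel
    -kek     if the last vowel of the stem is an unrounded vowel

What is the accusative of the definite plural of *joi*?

joiulbunuh

Since the last vowel of *joi* is /i/ (a high vowel), it takes -ul, giving *joiul*.
The plural form *joiul* — final consonant /l/ (coronal) → -bu → *joiulbu*.
The definite form *joiulbu* — last vowel /u/ (a rounded vowel) → -nuh → *joiulbunuh*.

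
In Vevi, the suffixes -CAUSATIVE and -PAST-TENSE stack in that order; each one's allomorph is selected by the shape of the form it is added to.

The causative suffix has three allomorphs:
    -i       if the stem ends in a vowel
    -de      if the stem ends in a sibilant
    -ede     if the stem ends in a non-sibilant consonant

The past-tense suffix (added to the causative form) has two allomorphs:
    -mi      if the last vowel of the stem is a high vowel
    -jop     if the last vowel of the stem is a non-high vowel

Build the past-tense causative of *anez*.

The final sound of *anez* is /z/, which is a sibilant, so the causative suffix is -de, giving *anezde*.
The causative form *anezde* — last vowel /e/ (a non-high vowel) → -jop → *anezdejop*.

anezdejop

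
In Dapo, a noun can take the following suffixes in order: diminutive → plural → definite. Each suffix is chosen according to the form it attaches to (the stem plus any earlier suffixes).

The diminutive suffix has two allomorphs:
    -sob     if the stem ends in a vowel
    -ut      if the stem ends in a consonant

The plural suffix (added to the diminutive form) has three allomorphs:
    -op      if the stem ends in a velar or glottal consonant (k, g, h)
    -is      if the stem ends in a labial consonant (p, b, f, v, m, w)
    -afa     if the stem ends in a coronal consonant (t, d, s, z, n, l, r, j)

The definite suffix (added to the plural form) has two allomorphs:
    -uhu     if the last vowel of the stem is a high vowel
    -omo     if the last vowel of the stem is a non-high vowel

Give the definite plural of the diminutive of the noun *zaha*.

The final sound of *zaha* is /a/, which is a vowel, so the diminutive suffix is -sob, giving *zahasob*.
The final consonant of the diminutive form *zahasob* is /b/, which is labial, so the plural suffix is -is, giving *zahasobis*.
The last vowel of the plural form *zahasobis* is /i/, which is a high vowel, so the definite suffix is -uhu, giving *zahasobisuhu*.

zahasobisuhu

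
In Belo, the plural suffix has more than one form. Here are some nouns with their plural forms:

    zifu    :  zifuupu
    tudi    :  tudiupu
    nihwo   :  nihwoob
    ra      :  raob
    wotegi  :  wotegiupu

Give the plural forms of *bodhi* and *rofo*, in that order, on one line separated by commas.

The alternation tracks the last vowel of the stem — -upu when the last vowel of the stem is a high vowel (*zifu*, *tudi*, *wotegi*); -ob when the last vowel of the stem is a non-high vowel (*nihwo*, *ra*).
The last vowel of *bodhi* is /i/, which is a high vowel, so the suffix is -upu, giving *bodhiupu*.
Since the last vowel of *rofo* is /o/ (a non-high vowel), it takes -ob, giving *rofoob*.

bodhiupu, rofoob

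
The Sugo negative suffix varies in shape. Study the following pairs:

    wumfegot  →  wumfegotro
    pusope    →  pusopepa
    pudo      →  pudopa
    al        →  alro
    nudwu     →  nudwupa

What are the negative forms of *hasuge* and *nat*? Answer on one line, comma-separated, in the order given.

hasugepa, natro

Looking at the final sound of each stem: -ro when the stem ends in a consonant (*wumfegot*, *al*); -pa when the stem ends in a vowel (*pusope*, *pudo*, *nudwu*).
*hasuge* — final sound /e/ (a vowel) → -pa → *hasugepa*.
*nat*: final sound = /t/, a consonant → -ro → *natro*.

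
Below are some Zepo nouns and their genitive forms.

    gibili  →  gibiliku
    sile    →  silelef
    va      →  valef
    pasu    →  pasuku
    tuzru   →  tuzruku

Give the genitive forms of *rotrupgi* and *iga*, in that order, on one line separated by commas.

The pattern is height harmony: -ku when the last vowel of the stem is a high vowel (*gibili*, *pasu*, *tuzru*); -lef when the last vowel of the stem is a non-high vowel (*sile*, *va*).
The last vowel of *rotrupgi* is /i/, which is a high vowel, so the suffix is -ku, giving *rotrupgiku*.
Since the last vowel of *iga* is /a/ (a non-high vowel), it takes -lef, giving *igalef*.

rotrupgiku, igalef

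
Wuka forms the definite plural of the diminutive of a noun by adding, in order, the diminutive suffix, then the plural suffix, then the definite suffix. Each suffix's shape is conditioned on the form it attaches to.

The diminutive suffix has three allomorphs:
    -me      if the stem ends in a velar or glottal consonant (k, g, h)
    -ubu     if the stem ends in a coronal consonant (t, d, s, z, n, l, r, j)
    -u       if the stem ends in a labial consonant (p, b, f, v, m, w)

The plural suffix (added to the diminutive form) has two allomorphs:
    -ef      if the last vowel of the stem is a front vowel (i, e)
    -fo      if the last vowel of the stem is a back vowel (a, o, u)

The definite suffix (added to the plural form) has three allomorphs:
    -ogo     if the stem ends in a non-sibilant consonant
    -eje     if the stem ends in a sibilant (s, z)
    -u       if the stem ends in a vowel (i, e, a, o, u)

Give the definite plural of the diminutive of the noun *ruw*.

ruwufou

*ruw* — final consonant /w/ (labial) → -u → *ruwu*.
The diminutive form *ruwu* — last vowel /u/ (a back vowel) → -fo → *ruwufo*.
The plural form *ruwufo* — final sound /o/ (a vowel) → -u → *ruwufou*.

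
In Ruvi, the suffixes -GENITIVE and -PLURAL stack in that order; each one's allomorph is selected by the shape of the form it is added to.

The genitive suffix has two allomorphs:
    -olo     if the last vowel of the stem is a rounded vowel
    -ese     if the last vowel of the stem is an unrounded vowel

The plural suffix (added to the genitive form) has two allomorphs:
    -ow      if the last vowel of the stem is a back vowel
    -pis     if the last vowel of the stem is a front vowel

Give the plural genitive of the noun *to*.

Since the last vowel of *to* is /o/ (a rounded vowel), it takes -olo, giving *toolo*.
The genitive form *toolo*: last vowel = /o/, a back vowel → -ow → *tooloow*.

tooloow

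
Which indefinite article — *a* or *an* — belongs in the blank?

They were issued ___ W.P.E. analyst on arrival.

a

The indefinite article is chosen by the initial *sound* of the following word, not its spelling.
The initialism *W.P.E.* is read letter by letter; the first letter, W, is pronounced /ˈdʌbəl.juː/, which begins with a consonant sound.
So the article is *a*: They were issued a W.P.E. analyst on arrival.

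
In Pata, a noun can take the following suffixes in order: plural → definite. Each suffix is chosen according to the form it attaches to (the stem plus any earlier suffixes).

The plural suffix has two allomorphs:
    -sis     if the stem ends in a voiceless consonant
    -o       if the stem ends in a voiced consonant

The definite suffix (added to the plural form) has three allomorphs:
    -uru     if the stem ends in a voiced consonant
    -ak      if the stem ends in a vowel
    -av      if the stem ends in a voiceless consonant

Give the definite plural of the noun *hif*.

hifsisav

The final consonant of *hif* is /f/, which is voiceless, so the plural suffix is -sis, giving *hifsis*.
The plural form *hifsis*: final sound = /s/, a voiceless consonant → -av → *hifsisav*.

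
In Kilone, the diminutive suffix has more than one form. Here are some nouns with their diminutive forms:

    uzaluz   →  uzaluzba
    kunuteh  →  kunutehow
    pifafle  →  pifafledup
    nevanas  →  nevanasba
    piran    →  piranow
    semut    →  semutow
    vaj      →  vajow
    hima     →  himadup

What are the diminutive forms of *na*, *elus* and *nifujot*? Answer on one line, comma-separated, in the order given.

The pattern is sibilance of the final sound: -ba when the stem ends in a sibilant (*uzaluz*, *nevanas*); -ow when the stem ends in a non-sibilant consonant (*kunuteh*, *piran*, *semut*, *vaj*); -dup when the stem ends in a vowel (*pifafle*, *hima*).
*na*: final sound = /a/, a vowel → -dup → *nadup*.
Since the final sound of *elus* is /s/ (a sibilant), it takes -ba, giving *elusba*.
*nifujot*: final sound = /t/, a non-sibilant consonant → -ow → *nifujotow*.

nadup, elusba, nifujotow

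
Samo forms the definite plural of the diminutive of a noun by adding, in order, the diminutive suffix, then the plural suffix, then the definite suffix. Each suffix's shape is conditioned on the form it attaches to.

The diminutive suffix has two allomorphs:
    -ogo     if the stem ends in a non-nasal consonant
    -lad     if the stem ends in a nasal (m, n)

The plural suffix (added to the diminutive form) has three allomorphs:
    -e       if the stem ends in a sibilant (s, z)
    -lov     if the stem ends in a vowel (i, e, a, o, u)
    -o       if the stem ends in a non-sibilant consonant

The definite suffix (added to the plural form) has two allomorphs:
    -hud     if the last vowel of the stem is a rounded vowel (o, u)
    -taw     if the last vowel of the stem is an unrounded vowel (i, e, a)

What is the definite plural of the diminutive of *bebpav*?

bebpavogolovhud

The final consonant of *bebpav* is /v/, which is non-nasal, so the diminutive suffix is -ogo, giving *bebpavogo*.
Since the final sound of the diminutive form *bebpavogo* is /o/ (a vowel), it takes -lov, giving *bebpavogolov*.
The last vowel of the plural form *bebpavogolov* is /o/, which is a rounded vowel, so the definite suffix is -hud, giving *bebpavogolovhud*.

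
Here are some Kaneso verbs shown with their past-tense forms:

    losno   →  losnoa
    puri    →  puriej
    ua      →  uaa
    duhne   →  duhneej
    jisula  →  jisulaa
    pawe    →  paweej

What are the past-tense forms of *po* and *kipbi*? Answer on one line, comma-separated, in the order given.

poa, kipbiej

The alternation tracks the last vowel of the stem — -ej when the last vowel of the stem is a front vowel (*puri*, *duhne*, *pawe*); -a when the last vowel of the stem is a back vowel (*losno*, *ua*, *jisula*).
*po*: last vowel = /o/, a back vowel → -a → *poa*.
Since the last vowel of *kipbi* is /i/ (a front vowel), it takes -ej, giving *kipbiej*.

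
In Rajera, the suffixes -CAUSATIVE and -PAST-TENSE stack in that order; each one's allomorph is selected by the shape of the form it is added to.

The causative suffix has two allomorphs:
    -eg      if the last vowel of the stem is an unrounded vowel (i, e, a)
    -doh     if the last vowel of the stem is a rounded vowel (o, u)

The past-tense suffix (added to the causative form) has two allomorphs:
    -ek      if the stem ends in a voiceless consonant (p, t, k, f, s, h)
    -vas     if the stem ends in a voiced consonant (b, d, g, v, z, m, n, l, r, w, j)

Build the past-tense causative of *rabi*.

rabiegvas

The last vowel of *rabi* is /i/, which is an unrounded vowel, so the causative suffix is -eg, giving *rabieg*.
The causative form *rabieg* — final consonant /g/ (voiced) → -vas → *rabiegvas*.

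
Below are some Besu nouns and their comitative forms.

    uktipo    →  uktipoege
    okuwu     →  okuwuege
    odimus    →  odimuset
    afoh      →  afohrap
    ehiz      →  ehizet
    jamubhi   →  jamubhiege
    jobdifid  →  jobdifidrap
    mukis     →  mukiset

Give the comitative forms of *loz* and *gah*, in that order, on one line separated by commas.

Looking at the final sound of each stem: -et when the stem ends in a sibilant (*odimus*, *ehiz*, *mukis*); -rap when the stem ends in a non-sibilant consonant (*afoh*, *jobdifid*); -ege when the stem ends in a vowel (*uktipo*, *okuwu*, *jamubhi*).
The final sound of *loz* is /z/, which is a sibilant, so the suffix is -et, giving *lozet*.
*gah*: final sound = /h/, a non-sibilant consonant → -rap → *gahrap*.

lozet, gahrap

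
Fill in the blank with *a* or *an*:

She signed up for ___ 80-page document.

an

The indefinite article is chosen by the initial *sound* of the following word, not its spelling.
The number *80* is spoken "eighty", beginning with /ˈeɪti/ — a vowel sound.
So the article is *an*: She signed up for an 80-page document.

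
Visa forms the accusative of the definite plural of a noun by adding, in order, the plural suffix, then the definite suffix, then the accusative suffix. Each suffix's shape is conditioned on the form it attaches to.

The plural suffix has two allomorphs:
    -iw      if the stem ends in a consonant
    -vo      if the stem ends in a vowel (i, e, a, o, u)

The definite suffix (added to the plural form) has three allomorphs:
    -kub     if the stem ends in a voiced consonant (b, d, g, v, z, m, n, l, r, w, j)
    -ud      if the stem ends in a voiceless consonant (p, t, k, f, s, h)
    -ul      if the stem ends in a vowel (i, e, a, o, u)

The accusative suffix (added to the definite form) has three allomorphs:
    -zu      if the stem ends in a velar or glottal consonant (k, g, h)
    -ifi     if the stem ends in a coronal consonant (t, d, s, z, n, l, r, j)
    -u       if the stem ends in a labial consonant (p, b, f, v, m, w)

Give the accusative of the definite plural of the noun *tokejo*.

Since the final sound of *tokejo* is /o/ (a vowel), it takes -vo, giving *tokejovo*.
The plural form *tokejovo* — final sound /o/ (a vowel) → -ul → *tokejovoul*.
The final consonant of the definite form *tokejovoul* is /l/, which is coronal, so the accusative suffix is -ifi, giving *tokejovoulifi*.

tokejovoulifi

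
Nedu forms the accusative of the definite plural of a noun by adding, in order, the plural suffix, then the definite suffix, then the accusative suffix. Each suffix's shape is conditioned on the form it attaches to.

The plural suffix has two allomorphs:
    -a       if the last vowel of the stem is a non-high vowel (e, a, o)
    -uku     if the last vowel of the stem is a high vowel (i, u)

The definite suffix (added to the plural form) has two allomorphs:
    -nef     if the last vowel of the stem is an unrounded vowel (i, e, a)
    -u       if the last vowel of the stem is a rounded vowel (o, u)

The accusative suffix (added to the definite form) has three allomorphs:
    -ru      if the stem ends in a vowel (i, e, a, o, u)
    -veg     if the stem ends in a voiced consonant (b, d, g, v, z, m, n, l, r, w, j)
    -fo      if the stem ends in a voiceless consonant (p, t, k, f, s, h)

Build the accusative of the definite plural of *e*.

*e*: last vowel = /e/, a non-high vowel → -a → *ea*.
The plural form *ea* — last vowel /a/ (an unrounded vowel) → -nef → *eanef*.
The final sound of the definite form *eanef* is /f/, which is a voiceless consonant, so the accusative suffix is -fo, giving *eaneffo*.

eaneffo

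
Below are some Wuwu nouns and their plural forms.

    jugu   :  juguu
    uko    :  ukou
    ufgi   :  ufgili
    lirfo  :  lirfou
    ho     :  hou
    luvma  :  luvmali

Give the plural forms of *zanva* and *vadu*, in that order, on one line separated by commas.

zanvali, vaduu

The alternation tracks the last vowel of the stem — -u when the last vowel of the stem is a rounded vowel (*jugu*, *uko*, *lirfo*, *ho*); -li when the last vowel of the stem is an unrounded vowel (*ufgi*, *luvma*).
*zanva* — last vowel /a/ (an unrounded vowel) → -li → *zanvali*.
Since the last vowel of *vadu* is /u/ (a rounded vowel), it takes -u, giving *vaduu*.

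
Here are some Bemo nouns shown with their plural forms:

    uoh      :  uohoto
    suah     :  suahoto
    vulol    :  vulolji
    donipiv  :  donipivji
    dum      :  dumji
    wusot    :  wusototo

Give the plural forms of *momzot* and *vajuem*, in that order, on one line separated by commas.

momzototo, vajuemji

The suffix is conditioned by the final consonant: -oto when the stem ends in a voiceless consonant (*uoh*, *suah*, *wusot*); -ji when the stem ends in a voiced consonant (*vulol*, *donipiv*, *dum*).
The final consonant of *momzot* is /t/, which is voiceless, so the suffix is -oto, giving *momzototo*.
Since the final consonant of *vajuem* is /m/ (voiced), it takes -ji, giving *vajuemji*.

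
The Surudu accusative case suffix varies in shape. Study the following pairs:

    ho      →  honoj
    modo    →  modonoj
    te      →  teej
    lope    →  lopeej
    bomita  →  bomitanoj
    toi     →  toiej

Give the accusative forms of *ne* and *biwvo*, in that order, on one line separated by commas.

neej, biwvonoj

The alternation tracks the last vowel of the stem — -ej when the last vowel of the stem is a front vowel (*te*, *lope*, *toi*); -noj when the last vowel of the stem is a back vowel (*ho*, *modo*, *bomita*).
The last vowel of *ne* is /e/, which is a front vowel, so the suffix is -ej, giving *neej*.
The last vowel of *biwvo* is /o/, which is a back vowel, so the suffix is -noj, giving *biwvonoj*.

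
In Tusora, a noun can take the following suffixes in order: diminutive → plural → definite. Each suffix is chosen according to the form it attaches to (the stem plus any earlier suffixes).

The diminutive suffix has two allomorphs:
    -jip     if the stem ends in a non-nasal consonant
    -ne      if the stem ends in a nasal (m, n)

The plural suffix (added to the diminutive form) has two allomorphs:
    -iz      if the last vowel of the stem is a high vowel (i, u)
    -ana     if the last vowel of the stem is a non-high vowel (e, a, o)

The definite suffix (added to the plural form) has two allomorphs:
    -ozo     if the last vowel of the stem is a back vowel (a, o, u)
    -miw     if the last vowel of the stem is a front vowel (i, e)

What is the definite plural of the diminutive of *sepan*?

The final consonant of *sepan* is /n/, which is a nasal, so the diminutive suffix is -ne, giving *sepanne*.
The diminutive form *sepanne* — last vowel /e/ (a non-high vowel) → -ana → *sepanneana*.
The last vowel of the plural form *sepanneana* is /a/, which is a back vowel, so the definite suffix is -ozo, giving *sepanneanaozo*.

sepanneanaozo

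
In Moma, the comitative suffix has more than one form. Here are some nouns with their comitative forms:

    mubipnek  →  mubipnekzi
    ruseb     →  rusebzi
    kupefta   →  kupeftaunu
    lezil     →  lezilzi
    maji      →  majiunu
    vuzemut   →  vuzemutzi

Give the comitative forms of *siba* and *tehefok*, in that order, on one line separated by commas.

Looking at the final sound of each stem: -zi when the stem ends in a consonant (*mubipnek*, *ruseb*, *lezil*, *vuzemut*); -unu when the stem ends in a vowel (*kupefta*, *maji*).
The final sound of *siba* is /a/, which is a vowel, so the suffix is -unu, giving *sibaunu*.
*tehefok*: final sound = /k/, a consonant → -zi → *tehefokzi*.

sibaunu, tehefokzi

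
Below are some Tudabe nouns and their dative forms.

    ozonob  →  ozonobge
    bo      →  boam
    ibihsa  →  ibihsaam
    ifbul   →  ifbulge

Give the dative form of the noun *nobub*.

nobubge

The alternation tracks the final sound of the stem — -ge when the stem ends in a consonant (*ozonob*, *ifbul*); -am when the stem ends in a vowel (*bo*, *ibihsa*).
Since the final sound of *nobub* is /b/ (a consonant), it takes -ge, giving *nobubge*.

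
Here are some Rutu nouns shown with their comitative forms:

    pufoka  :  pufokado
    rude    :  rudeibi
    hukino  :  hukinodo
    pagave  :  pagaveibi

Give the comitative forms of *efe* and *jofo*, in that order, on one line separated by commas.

efeibi, jofodo

Looking at the last vowel of each stem: -ibi when the last vowel of the stem is a front vowel (*rude*, *pagave*); -do when the last vowel of the stem is a back vowel (*pufoka*, *hukino*).
*efe*: last vowel = /e/, a front vowel → -ibi → *efeibi*.
*jofo* — last vowel /o/ (a back vowel) → -do → *jofodo*.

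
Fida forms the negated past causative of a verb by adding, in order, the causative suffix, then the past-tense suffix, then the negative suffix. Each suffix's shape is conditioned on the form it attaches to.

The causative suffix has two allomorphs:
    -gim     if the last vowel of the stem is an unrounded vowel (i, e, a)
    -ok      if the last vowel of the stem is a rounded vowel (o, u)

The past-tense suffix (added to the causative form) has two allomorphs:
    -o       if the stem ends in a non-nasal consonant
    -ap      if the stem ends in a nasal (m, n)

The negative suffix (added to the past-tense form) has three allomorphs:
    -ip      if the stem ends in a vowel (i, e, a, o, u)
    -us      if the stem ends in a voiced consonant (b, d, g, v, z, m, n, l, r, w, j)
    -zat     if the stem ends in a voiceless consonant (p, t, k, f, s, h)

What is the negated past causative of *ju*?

*ju* — last vowel /u/ (a rounded vowel) → -ok → *juok*.
Since the final consonant of the causative form *juok* is /k/ (non-nasal), it takes -o, giving *juoko*.
The final sound of the past-tense form *juoko* is /o/, which is a vowel, so the negative suffix is -ip, giving *juokoip*.

juokoip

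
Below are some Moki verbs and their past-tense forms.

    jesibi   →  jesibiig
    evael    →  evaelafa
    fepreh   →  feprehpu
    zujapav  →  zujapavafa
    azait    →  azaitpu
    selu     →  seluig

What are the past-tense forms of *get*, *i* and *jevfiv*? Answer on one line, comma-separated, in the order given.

getpu, iig, jevfivafa

The pattern is voicing of the final sound: -pu when the stem ends in a voiceless consonant (*fepreh*, *azait*); -afa when the stem ends in a voiced consonant (*evael*, *zujapav*); -ig when the stem ends in a vowel (*jesibi*, *selu*).
*get*: final sound = /t/, a voiceless consonant → -pu → *getpu*.
*i*: final sound = /i/, a vowel → -ig → *iig*.
*jevfiv* — final sound /v/ (a voiced consonant) → -afa → *jevfivafa*.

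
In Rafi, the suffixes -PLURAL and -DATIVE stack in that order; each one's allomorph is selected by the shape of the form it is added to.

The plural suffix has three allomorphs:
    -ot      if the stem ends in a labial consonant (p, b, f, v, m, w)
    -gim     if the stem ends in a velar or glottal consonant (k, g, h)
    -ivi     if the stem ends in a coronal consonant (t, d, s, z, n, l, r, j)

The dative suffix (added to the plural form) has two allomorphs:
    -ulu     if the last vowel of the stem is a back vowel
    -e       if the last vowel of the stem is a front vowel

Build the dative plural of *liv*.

*liv*: final consonant = /v/, labial → -ot → *livot*.
The plural form *livot* — last vowel /o/ (a back vowel) → -ulu → *livotulu*.

livotulu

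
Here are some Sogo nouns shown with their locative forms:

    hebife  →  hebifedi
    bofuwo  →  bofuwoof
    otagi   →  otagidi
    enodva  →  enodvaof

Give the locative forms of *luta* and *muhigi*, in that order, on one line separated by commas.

Looking at the last vowel of each stem: -di when the last vowel of the stem is a front vowel (*hebife*, *otagi*); -of when the last vowel of the stem is a back vowel (*bofuwo*, *enodva*).
*luta*: last vowel = /a/, a back vowel → -of → *lutaof*.
*muhigi*: last vowel = /i/, a front vowel → -di → *muhigidi*.

lutaof, muhigidi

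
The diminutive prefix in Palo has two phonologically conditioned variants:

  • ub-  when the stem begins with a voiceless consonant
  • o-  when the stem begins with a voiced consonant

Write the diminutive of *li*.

oli

Since the first consonant of *li* is /l/ (voiced), it takes o-, giving *oli*.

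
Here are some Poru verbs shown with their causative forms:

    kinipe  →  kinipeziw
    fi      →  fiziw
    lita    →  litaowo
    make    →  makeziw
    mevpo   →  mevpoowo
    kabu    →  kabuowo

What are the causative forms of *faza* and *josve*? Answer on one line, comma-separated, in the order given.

fazaowo, josveziw

Looking at the last vowel of each stem: -ziw when the last vowel of the stem is a front vowel (*kinipe*, *fi*, *make*); -owo when the last vowel of the stem is a back vowel (*lita*, *mevpo*, *kabu*).
The last vowel of *faza* is /a/, which is a back vowel, so the suffix is -owo, giving *fazaowo*.
*josve* — last vowel /e/ (a front vowel) → -ziw → *josveziw*.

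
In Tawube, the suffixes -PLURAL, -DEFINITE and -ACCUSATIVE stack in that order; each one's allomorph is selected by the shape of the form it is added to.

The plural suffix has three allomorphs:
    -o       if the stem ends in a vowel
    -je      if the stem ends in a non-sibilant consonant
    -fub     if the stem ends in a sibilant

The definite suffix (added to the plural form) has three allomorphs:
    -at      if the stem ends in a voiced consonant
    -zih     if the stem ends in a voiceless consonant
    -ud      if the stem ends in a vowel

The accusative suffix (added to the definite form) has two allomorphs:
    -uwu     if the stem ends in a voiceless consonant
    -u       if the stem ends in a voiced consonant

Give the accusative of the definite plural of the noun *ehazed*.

ehazedjeudu

The final sound of *ehazed* is /d/, which is a non-sibilant consonant, so the plural suffix is -je, giving *ehazedje*.
The plural form *ehazedje* — final sound /e/ (a vowel) → -ud → *ehazedjeud*.
The final consonant of the definite form *ehazedjeud* is /d/, which is voiced, so the accusative suffix is -u, giving *ehazedjeudu*.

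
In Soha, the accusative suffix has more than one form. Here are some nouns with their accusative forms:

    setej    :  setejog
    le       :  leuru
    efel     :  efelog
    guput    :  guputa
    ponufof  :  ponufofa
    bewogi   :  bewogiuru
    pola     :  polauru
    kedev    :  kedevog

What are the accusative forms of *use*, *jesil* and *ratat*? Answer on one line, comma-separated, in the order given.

useuru, jesilog, ratata

The suffix is conditioned by the final sound: -a when the stem ends in a voiceless consonant (*guput*, *ponufof*); -og when the stem ends in a voiced consonant (*setej*, *efel*, *kedev*); -uru when the stem ends in a vowel (*le*, *bewogi*, *pola*).
*use* — final sound /e/ (a vowel) → -uru → *useuru*.
*jesil*: final sound = /l/, a voiced consonant → -og → *jesilog*.
*ratat*: final sound = /t/, a voiceless consonant → -a → *ratata*.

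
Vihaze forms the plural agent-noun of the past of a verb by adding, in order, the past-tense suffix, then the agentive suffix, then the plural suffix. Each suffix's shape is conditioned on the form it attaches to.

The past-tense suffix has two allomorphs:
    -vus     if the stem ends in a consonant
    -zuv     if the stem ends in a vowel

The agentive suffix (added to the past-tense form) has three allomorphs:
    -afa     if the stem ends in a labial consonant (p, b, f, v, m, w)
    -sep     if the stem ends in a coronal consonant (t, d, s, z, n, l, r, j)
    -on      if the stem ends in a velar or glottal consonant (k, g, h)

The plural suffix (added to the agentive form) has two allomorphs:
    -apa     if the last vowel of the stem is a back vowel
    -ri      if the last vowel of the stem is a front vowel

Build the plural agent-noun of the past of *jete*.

Since the final sound of *jete* is /e/ (a vowel), it takes -zuv, giving *jetezuv*.
The past-tense form *jetezuv* — final consonant /v/ (labial) → -afa → *jetezuvafa*.
The agentive form *jetezuvafa* — last vowel /a/ (a back vowel) → -apa → *jetezuvafaapa*.

jetezuvafaapa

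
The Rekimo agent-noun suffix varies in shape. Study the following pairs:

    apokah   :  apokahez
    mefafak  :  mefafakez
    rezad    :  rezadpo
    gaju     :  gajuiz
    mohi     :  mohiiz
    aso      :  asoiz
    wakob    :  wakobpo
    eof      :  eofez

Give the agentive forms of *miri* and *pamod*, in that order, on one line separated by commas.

The pattern is voicing of the final sound: -ez when the stem ends in a voiceless consonant (*apokah*, *mefafak*, *eof*); -po when the stem ends in a voiced consonant (*rezad*, *wakob*); -iz when the stem ends in a vowel (*gaju*, *mohi*, *aso*).
The final sound of *miri* is /i/, which is a vowel, so the suffix is -iz, giving *miriiz*.
The final sound of *pamod* is /d/, which is a voiced consonant, so the suffix is -po, giving *pamodpo*.

miriiz, pamodpo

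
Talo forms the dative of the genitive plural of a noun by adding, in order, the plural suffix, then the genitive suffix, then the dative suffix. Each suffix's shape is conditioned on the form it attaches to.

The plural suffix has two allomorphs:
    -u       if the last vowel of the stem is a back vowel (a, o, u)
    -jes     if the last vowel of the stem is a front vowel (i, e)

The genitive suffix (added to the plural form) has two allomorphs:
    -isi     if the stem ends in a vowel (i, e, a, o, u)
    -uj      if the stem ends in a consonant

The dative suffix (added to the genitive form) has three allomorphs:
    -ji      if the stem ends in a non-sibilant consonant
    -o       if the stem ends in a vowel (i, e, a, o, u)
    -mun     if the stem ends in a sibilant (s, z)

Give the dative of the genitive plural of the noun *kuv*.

*kuv*: last vowel = /u/, a back vowel → -u → *kuvu*.
The final sound of the plural form *kuvu* is /u/, which is a vowel, so the genitive suffix is -isi, giving *kuvuisi*.
The genitive form *kuvuisi* — final sound /i/ (a vowel) → -o → *kuvuisio*.

kuvuisio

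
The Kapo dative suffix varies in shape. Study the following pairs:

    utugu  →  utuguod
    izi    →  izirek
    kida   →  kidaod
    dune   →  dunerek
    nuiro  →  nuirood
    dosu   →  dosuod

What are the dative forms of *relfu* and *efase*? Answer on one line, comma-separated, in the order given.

The suffix is conditioned by the last vowel: -rek when the last vowel of the stem is a front vowel (*izi*, *dune*); -od when the last vowel of the stem is a back vowel (*utugu*, *kida*, *nuiro*, *dosu*).
Since the last vowel of *relfu* is /u/ (a back vowel), it takes -od, giving *relfuod*.
*efase*: last vowel = /e/, a front vowel → -rek → *efaserek*.

relfuod, efaserek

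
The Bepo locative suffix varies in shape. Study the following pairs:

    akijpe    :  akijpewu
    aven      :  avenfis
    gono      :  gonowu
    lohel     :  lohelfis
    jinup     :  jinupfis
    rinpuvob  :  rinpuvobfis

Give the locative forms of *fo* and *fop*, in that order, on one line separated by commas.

fowu, fopfis

The suffix is conditioned by the final sound: -fis when the stem ends in a consonant (*aven*, *lohel*, *jinup*, *rinpuvob*); -wu when the stem ends in a vowel (*akijpe*, *gono*).
The final sound of *fo* is /o/, which is a vowel, so the suffix is -wu, giving *fowu*.
The final sound of *fop* is /p/, which is a consonant, so the suffix is -fis, giving *fopfis*.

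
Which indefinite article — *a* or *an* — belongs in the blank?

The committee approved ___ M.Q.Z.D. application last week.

an

The indefinite article is chosen by the initial *sound* of the following word, not its spelling.
The initialism *M.Q.Z.D.* is read letter by letter; the first letter, M, is pronounced /ɛm/, which begins with a vowel sound.
So the article is *an*: The committee approved an M.Q.Z.D. application last week.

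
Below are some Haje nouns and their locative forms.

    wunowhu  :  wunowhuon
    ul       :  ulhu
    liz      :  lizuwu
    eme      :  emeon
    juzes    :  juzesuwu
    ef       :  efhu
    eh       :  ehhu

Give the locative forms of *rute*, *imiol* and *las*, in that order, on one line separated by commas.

ruteon, imiolhu, lasuwu

The pattern is sibilance of the final sound: -uwu when the stem ends in a sibilant (*liz*, *juzes*); -hu when the stem ends in a non-sibilant consonant (*ul*, *ef*, *eh*); -on when the stem ends in a vowel (*wunowhu*, *eme*).
The final sound of *rute* is /e/, which is a vowel, so the suffix is -on, giving *ruteon*.
*imiol*: final sound = /l/, a non-sibilant consonant → -hu → *imiolhu*.
*las*: final sound = /s/, a sibilant → -uwu → *lasuwu*.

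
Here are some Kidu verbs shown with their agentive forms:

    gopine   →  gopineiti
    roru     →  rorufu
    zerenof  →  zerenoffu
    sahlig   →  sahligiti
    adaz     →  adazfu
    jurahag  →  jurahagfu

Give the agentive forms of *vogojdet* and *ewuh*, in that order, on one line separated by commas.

vogojdetiti, ewuhfu

The suffix is conditioned by the last vowel: -iti when the last vowel of the stem is a front vowel (*gopine*, *sahlig*); -fu when the last vowel of the stem is a back vowel (*roru*, *zerenof*, *adaz*, *jurahag*).
The last vowel of *vogojdet* is /e/, which is a front vowel, so the suffix is -iti, giving *vogojdetiti*.
Since the last vowel of *ewuh* is /u/ (a back vowel), it takes -fu, giving *ewuhfu*.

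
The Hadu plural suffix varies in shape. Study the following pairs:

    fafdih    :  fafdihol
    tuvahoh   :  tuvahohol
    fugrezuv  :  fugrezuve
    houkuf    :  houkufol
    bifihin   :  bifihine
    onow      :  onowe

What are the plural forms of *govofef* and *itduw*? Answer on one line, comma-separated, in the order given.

govofefol, itduwe

The alternation tracks the final consonant of the stem — -ol when the stem ends in a voiceless consonant (*fafdih*, *tuvahoh*, *houkuf*); -e when the stem ends in a voiced consonant (*fugrezuv*, *bifihin*, *onow*).
*govofef*: final consonant = /f/, voiceless → -ol → *govofefol*.
Since the final consonant of *itduw* is /w/ (voiced), it takes -e, giving *itduwe*.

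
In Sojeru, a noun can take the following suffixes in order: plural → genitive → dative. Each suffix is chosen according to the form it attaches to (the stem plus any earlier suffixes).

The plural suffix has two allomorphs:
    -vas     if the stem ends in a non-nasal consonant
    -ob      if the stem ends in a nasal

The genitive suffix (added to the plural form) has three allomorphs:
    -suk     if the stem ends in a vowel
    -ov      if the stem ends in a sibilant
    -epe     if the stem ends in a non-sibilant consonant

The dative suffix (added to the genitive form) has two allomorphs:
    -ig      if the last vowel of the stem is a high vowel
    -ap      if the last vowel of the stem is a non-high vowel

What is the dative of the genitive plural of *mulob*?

Since the final consonant of *mulob* is /b/ (non-nasal), it takes -vas, giving *mulobvas*.
The final sound of the plural form *mulobvas* is /s/, which is a sibilant, so the genitive suffix is -ov, giving *mulobvasov*.
The last vowel of the genitive form *mulobvasov* is /o/, which is a non-high vowel, so the dative suffix is -ap, giving *mulobvasovap*.

mulobvasovap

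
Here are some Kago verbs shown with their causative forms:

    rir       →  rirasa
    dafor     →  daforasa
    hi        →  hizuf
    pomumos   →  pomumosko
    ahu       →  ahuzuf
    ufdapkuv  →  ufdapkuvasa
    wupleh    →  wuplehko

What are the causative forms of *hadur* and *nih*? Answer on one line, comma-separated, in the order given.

The pattern is voicing of the final sound: -ko when the stem ends in a voiceless consonant (*pomumos*, *wupleh*); -asa when the stem ends in a voiced consonant (*rir*, *dafor*, *ufdapkuv*); -zuf when the stem ends in a vowel (*hi*, *ahu*).
The final sound of *hadur* is /r/, which is a voiced consonant, so the suffix is -asa, giving *hadurasa*.
*nih* — final sound /h/ (a voiceless consonant) → -ko → *nihko*.

hadurasa, nihko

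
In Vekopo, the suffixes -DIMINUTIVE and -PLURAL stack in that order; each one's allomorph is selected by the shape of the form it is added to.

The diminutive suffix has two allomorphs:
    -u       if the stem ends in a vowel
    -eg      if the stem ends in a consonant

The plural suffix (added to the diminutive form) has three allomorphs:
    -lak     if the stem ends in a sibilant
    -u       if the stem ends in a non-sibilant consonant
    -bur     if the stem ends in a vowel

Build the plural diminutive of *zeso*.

*zeso*: final sound = /o/, a vowel → -u → *zesou*.
The diminutive form *zesou*: final sound = /u/, a vowel → -bur → *zesoubur*.

zesoubur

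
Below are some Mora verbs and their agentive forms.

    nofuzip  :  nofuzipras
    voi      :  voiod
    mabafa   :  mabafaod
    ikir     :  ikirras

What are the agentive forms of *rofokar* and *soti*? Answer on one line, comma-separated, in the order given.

rofokarras, sotiod

The pattern is consonant vs. vowel: -ras when the stem ends in a consonant (*nofuzip*, *ikir*); -od when the stem ends in a vowel (*voi*, *mabafa*).
*rofokar*: final sound = /r/, a consonant → -ras → *rofokarras*.
Since the final sound of *soti* is /i/ (a vowel), it takes -od, giving *sotiod*.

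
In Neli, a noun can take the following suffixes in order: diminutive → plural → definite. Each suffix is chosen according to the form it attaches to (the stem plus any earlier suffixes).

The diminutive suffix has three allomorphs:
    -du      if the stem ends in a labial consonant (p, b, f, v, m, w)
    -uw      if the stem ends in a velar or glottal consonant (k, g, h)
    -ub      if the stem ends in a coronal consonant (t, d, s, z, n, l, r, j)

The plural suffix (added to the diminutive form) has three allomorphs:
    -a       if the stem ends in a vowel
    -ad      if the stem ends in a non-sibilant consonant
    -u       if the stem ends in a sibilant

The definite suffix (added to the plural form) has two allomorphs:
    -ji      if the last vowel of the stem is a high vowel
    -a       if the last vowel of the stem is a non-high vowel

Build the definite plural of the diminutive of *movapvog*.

movapvoguwada

*movapvog*: final consonant = /g/, velar/glottal → -uw → *movapvoguw*.
The final sound of the diminutive form *movapvoguw* is /w/, which is a non-sibilant consonant, so the plural suffix is -ad, giving *movapvoguwad*.
The plural form *movapvoguwad* — last vowel /a/ (a non-high vowel) → -a → *movapvoguwada*.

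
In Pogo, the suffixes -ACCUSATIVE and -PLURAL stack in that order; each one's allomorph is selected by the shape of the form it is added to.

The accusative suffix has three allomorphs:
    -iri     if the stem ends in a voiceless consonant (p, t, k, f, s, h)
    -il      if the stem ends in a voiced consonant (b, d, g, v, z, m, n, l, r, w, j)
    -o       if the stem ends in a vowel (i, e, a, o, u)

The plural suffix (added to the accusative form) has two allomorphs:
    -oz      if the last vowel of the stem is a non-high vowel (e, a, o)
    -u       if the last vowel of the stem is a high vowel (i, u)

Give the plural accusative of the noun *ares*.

Since the final sound of *ares* is /s/ (a voiceless consonant), it takes -iri, giving *aresiri*.
Since the last vowel of the accusative form *aresiri* is /i/ (a high vowel), it takes -u, giving *aresiriu*.

aresiriu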